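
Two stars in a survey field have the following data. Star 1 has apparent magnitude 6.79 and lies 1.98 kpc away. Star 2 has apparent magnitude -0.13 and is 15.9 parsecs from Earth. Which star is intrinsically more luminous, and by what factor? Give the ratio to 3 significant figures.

Star 1: d = 1.98 kpc = 1980 pc
Star 1: M = m − 5 log₁₀ d + 5 = 6.79 − 5·3.2967 + 5 = -4.693
Star 2: M = m − 5 log₁₀ d + 5 = -0.13 − 5·1.2014 + 5 = -1.137
ΔM = M_1 − M_2 = -4.693 − (-1.137) = -3.556; smaller M is more luminous → Star 1.
L ratio = 10^(0.4 |ΔM|) = 10^1.423 = 26.46

Star 1 is more luminous, by a factor of 26.5.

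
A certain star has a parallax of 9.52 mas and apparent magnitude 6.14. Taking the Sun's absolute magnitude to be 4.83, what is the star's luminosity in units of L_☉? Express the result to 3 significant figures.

L/L_☉ ≈ 33.0

d = 1/p = 1000/9.52 mas = 105.0 pc
M = m − 5 log₁₀ d + 5 = 6.14 − 5·2.0214 + 5 = 1.033
M − M_☉ = 1.033 − 4.83 = -3.797
L/L_☉ = 10^(−0.4 × -3.797) = 33.02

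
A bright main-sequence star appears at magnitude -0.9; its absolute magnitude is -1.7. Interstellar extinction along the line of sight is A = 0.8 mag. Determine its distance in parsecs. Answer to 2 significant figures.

d ≈ 10 pc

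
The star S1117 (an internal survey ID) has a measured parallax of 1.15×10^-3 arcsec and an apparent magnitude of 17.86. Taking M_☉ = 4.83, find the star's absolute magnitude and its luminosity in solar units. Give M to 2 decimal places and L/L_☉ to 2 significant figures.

M ≈ 8.16; L/L_☉ ≈ 0.046

d = 1/p = 1/1.15×10^-3″ = 869.6 pc
M = m − 5 log₁₀ d + 5 = 17.86 − 5·2.9393 + 5 = 8.163
M − M_☉ = 8.163 − 4.83 = 3.333
L/L_☉ = 10^(−0.4 × 3.333) = 0.04641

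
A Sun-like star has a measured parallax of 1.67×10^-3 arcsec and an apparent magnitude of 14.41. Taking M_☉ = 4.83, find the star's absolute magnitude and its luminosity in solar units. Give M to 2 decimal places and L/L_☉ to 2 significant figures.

M ≈ 5.52; L/L_☉ ≈ 0.53

d = 1/p = 1/1.67×10^-3″ = 598.8 pc
M = m − 5 log₁₀ d + 5 = 14.41 − 5·2.7773 + 5 = 5.524
M − M_☉ = 5.524 − 4.83 = 0.694
L/L_☉ = 10^(−0.4 × 0.694) = 0.5279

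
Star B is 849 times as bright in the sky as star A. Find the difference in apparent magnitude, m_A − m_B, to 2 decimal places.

Pogson: Δm = −2.5 log₁₀(ratio) = −2.5 log₁₀(849) = −2.5 × 2.9289 = -7.322
Star B is brighter so has the smaller magnitude: m_A − m_B is positive.

m_A − m_B ≈ 7.32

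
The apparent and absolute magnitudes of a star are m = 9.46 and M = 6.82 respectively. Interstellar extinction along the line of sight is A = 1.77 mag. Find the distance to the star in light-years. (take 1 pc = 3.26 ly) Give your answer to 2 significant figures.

d ≈ 49 ly

m − M = 5 log₁₀(d/10 pc) + A  ⇒  9.46 − (6.82) − 1.77 = 5 log₁₀(d/10)
0.870 = 5 log₁₀(d/10)
log₁₀ d = (m − M − A)/5 + 1 = 1.1740
d = 10^1.1740 = 14.93 pc
= 48.67 ly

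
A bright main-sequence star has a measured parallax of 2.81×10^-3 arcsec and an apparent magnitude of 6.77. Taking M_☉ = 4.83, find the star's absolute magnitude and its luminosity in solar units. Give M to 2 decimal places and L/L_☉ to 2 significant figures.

d = 1/p = 1/2.81×10^-3″ = 355.9 pc
M = m − 5 log₁₀ d + 5 = 6.77 − 5·2.5513 + 5 = -0.986
M − M_☉ = -0.986 − 4.83 = -5.816
L/L_☉ = 10^(−0.4 × -5.816) = 212.1

M ≈ -0.99; L/L_☉ ≈ 210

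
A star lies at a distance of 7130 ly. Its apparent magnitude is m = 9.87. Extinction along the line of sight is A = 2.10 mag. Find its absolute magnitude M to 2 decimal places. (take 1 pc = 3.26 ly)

M ≈ -3.93

d = 7130 ly / 3.26 = 2187 pc
5 log₁₀(d/10 pc) = 5 log₁₀(2187) − 5 = 11.699
M = m − 5 log₁₀(d/10) − A = 9.87 − 11.699 − 2.10 = -3.929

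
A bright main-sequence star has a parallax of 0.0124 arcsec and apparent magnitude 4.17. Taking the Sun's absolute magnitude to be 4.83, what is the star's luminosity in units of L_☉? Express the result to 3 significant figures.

L/L_☉ ≈ 119

d = 1/p = 1/0.0124″ = 80.65 pc
M = m − 5 log₁₀ d + 5 = 4.17 − 5·1.9066 + 5 = -0.363
M − M_☉ = -0.363 − 4.83 = -5.193
L/L_☉ = 10^(−0.4 × -5.193) = 119.4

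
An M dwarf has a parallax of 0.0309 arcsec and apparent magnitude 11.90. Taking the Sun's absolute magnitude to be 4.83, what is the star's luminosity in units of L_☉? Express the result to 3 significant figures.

d = 1/p = 1/0.0309″ = 32.36 pc
M = m − 5 log₁₀ d + 5 = 11.90 − 5·1.5100 + 5 = 9.350
M − M_☉ = 9.350 − 4.83 = 4.520
L/L_☉ = 10^(−0.4 × 4.520) = 0.01556

L/L_☉ ≈ 0.0156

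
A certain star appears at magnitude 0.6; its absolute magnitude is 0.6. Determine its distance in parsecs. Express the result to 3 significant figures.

μ = m − M = 0.000
m − M = 5 log₁₀ d − 5
log₁₀ d = (m − M)/5 + 1 = 1.0000
d = 10^1.0000 = 10.00 pc

d ≈ 10.0 pc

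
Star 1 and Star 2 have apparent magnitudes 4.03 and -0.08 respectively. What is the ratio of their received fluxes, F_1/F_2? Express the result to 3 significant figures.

Magnitude difference = 4.11
Flux ratio = 10^(−0.4 Δm) = 10^(−0.4 × 4.11) = 10^-1.644 = 0.02270

F_1/F_2 ≈ 0.0227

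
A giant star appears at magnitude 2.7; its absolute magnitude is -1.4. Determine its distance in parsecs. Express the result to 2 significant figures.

Distance modulus: m − M = 2.7 − (-1.4) = 4.100
m − M = 5 log₁₀ d − 5
log₁₀ d = (m − M)/5 + 1 = 1.8200
d = 10^1.8200 = 66.07 pc

d ≈ 66 pc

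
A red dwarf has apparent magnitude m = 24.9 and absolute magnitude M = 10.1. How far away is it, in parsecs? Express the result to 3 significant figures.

μ = m − M = 14.800
m − M = 5 log₁₀ d − 5
log₁₀ d = (m − M)/5 + 1 = 3.9600
d = 10^3.9600 = 9120 pc

d ≈ 9120 pc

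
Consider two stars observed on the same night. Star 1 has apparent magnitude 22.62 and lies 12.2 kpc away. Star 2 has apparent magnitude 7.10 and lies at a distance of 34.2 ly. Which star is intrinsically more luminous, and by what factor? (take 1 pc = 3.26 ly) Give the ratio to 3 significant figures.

Star 2 is more luminous, by a factor of 1.19.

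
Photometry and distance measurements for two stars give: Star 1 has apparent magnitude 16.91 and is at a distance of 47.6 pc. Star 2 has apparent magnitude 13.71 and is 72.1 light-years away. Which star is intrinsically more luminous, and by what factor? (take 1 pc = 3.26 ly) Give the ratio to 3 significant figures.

Star 1: M = m − 5 log₁₀ d + 5 = 16.91 − 5·1.6776 + 5 = 13.522
Star 2: d = 72.1 ly / 3.26 = 22.12 pc
Star 2: M = m − 5 log₁₀ d + 5 = 13.71 − 5·1.3447 + 5 = 11.986
ΔM = M_1 − M_2 = 13.522 − (11.986) = 1.536; smaller M is more luminous → Star 2.
L ratio = 10^(0.4 |ΔM|) = 10^0.614 = 4.114

Star 2 is more luminous, by a factor of 4.11.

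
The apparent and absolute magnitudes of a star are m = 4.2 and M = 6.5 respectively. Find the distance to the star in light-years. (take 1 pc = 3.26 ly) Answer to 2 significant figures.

μ = m − M = -2.300
m − M = 5 log₁₀ d − 5
log₁₀ d = (m − M)/5 + 1 = 0.5400
d = 10^0.5400 = 3.467 pc
= 11.30 ly

d ≈ 11 ly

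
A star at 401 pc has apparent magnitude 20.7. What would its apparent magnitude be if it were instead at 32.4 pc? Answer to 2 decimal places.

m ≈ 15.24

Flux ∝ 1/d², so Δm = 5 log₁₀(d₂/d₁) = 5 log₁₀(32.4/401) = -5.463
m₂ = m₁ + Δm = 20.7 + (-5.463) = 15.237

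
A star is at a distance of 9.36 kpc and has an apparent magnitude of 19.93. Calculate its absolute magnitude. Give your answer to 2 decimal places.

M ≈ 5.07

d = 9.36 kpc = 9360 pc
5 log₁₀(d/10 pc) = 5 log₁₀(9360) − 5 = 14.856
M = m − 5 log₁₀(d/10) = 19.93 − 14.856 = 5.074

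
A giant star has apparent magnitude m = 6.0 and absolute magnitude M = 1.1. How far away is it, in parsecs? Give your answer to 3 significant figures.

d ≈ 95.5 pc

μ = m − M = 4.900
m − M = 5 log₁₀ d − 5
log₁₀ d = (m − M)/5 + 1 = 1.9800
d = 10^1.9800 = 95.50 pc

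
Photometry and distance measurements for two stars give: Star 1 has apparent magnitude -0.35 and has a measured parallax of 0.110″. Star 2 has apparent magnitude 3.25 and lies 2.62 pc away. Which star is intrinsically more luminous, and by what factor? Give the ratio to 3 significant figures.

Star 1: d = 1/p = 1/0.110″ = 9.091 pc
Star 1: M = m − 5 log₁₀ d + 5 = -0.35 − 5·0.9586 + 5 = -0.143
Star 2: M = m − 5 log₁₀ d + 5 = 3.25 − 5·0.4183 + 5 = 6.158
ΔM = M_1 − M_2 = -0.143 − (6.158) = -6.302; smaller M is more luminous → Star 1.
L ratio = 10^(0.4 |ΔM|) = 10^2.521 = 331.6

Star 1 is more luminous, by a factor of 332.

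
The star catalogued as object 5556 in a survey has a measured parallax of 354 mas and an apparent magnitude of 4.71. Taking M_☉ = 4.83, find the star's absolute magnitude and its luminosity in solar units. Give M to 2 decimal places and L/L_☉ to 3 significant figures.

d = 1/p = 1000/354 mas = 2.825 pc
M = m − 5 log₁₀ d + 5 = 4.71 − 5·0.4510 + 5 = 7.455
M − M_☉ = 7.455 − 4.83 = 2.625
L/L_☉ = 10^(−0.4 × 2.625) = 0.08912

M ≈ 7.46; L/L_☉ ≈ 0.0891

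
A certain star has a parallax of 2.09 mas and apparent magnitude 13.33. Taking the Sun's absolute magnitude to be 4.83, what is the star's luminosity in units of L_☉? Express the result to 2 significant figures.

L/L_☉ ≈ 0.91

d = 1/p = 1000/2.09 mas = 478.5 pc
M = m − 5 log₁₀ d + 5 = 13.33 − 5·2.6799 + 5 = 4.931
M − M_☉ = 4.931 − 4.83 = 0.101
L/L_☉ = 10^(−0.4 × 0.101) = 0.9114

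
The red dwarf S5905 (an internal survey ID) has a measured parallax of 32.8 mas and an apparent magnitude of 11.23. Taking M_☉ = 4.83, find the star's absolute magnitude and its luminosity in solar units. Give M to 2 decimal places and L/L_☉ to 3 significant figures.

d = 1/p = 1000/32.8 mas = 30.49 pc
M = m − 5 log₁₀ d + 5 = 11.23 − 5·1.4841 + 5 = 8.809
M − M_☉ = 8.809 − 4.83 = 3.979
L/L_☉ = 10^(−0.4 × 3.979) = 0.02560

M ≈ 8.81; L/L_☉ ≈ 0.0256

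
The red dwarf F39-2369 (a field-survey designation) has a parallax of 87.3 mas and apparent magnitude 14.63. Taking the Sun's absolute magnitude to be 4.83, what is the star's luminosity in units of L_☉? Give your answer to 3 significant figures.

d = 1/p = 1000/87.3 mas = 11.45 pc
M = m − 5 log₁₀ d + 5 = 14.63 − 5·1.0590 + 5 = 14.335
M − M_☉ = 14.335 − 4.83 = 9.505
L/L_☉ = 10^(−0.4 × 9.505) = 1.578×10^-4

L/L_☉ ≈ 1.58×10^-4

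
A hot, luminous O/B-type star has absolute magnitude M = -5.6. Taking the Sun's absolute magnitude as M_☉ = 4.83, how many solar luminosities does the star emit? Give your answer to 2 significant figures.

L/L_☉ ≈ 15000

M − M_☉ = -5.6 − 4.83 = -10.430
L/L_☉ = 10^(−0.4 (M − M_☉)) = 10^4.172 = 14860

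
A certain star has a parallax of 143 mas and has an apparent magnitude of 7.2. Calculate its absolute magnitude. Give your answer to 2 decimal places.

M ≈ 7.98

p = 143 mas = 0.143″ → d = 1/p = 6.993 pc
5 log₁₀(d/10 pc) = 5 log₁₀(6.993) − 5 = -0.777
M = m − 5 log₁₀(d/10) = 7.2 + 0.777 = 7.977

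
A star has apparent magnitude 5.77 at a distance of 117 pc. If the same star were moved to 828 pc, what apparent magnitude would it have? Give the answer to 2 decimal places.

m ≈ 10.02

Flux ∝ 1/d², so Δm = 5 log₁₀(d₂/d₁) = 5 log₁₀(828/117) = 4.249
m₂ = m₁ + Δm = 5.77 + (4.249) = 10.019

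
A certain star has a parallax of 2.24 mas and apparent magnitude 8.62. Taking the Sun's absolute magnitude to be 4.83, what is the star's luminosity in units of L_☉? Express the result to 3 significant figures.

L/L_☉ ≈ 60.7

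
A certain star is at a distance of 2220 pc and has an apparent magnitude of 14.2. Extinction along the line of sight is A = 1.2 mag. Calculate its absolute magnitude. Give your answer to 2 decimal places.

5 log₁₀(d/10 pc) = 5 log₁₀(2220) − 5 = 11.732
M = m − 5 log₁₀(d/10) − A = 14.2 − 11.732 − 1.2 = 1.268

M ≈ 1.27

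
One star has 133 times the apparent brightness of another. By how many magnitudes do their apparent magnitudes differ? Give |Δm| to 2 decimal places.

|Δm| ≈ 5.31

Pogson: Δm = −2.5 log₁₀(ratio) = −2.5 log₁₀(133) = −2.5 × 2.1239 = -5.310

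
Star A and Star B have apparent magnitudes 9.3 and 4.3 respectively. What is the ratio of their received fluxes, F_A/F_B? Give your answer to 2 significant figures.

F_A/F_B ≈ 0.010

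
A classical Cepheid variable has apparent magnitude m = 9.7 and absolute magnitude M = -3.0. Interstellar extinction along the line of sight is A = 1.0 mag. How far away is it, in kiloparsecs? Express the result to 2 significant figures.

d ≈ 2.2 kpc

m − M = 5 log₁₀(d/10 pc) + A  ⇒  9.7 − (-3.0) − 1.0 = 5 log₁₀(d/10)
11.700 = 5 log₁₀(d/10)
log₁₀ d = (m − M − A)/5 + 1 = 3.3400
d = 10^3.3400 = 2188 pc
= 2.188 kpc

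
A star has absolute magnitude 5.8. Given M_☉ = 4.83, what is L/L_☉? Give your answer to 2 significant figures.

M − M_☉ = 5.8 − 4.83 = 0.970
L/L_☉ = 10^(−0.4 (M − M_☉)) = 10^-0.388 = 0.4093

L/L_☉ ≈ 0.41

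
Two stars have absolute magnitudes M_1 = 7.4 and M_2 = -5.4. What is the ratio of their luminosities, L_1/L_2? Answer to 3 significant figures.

ΔM = M_1 − M_2 = 12.8
L_1/L_2 = 10^(−0.4 ΔM) = 10^-5.120 = 7.586×10^-6

L_1/L_2 ≈ 7.59×10^-6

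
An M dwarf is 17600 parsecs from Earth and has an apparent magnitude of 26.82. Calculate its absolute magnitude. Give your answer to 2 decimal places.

M ≈ 10.59

5 log₁₀(d/10 pc) = 5 log₁₀(17600) − 5 = 16.228
M = m − 5 log₁₀(d/10) = 26.82 − 16.228 = 10.592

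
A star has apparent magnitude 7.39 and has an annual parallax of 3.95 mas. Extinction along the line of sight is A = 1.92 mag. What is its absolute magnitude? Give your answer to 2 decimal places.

M ≈ -1.55

p = 3.95 mas = 3.95×10^-3″ → d = 1/p = 253.2 pc
5 log₁₀(d/10 pc) = 5 log₁₀(253.2) − 5 = 7.017
M = m − 5 log₁₀(d/10) − A = 7.39 − 7.017 − 1.92 = -1.547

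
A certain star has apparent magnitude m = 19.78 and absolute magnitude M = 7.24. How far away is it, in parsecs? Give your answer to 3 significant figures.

d ≈ 3220 pc

μ = m − M = 12.540
m − M = 5 log₁₀ d − 5
log₁₀ d = (m − M)/5 + 1 = 3.5080
d = 10^3.5080 = 3221 pc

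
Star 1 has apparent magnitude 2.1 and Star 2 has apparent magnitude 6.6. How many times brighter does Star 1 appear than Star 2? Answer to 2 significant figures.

63

Magnitude difference = -4.5
Flux ratio = 10^(−0.4 Δm) = 10^(−0.4 × -4.5) = 10^1.800 = 63.10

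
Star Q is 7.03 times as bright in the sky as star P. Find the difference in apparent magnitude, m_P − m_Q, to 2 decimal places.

Pogson: Δm = −2.5 log₁₀(ratio) = −2.5 log₁₀(7.03) = −2.5 × 0.8470 = -2.117
Star Q is brighter so has the smaller magnitude: m_P − m_Q is positive.

m_P − m_Q ≈ 2.12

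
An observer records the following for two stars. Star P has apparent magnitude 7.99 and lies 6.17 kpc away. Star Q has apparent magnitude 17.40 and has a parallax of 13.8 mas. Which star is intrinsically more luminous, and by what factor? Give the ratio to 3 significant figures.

Star P: d = 6.17 kpc = 6170 pc
Star P: M = m − 5 log₁₀ d + 5 = 7.99 − 5·3.7903 + 5 = -5.961
Star Q: p = 13.8 mas = 0.0138″ → d = 1/p = 72.46 pc
Star Q: M = m − 5 log₁₀ d + 5 = 17.40 − 5·1.8601 + 5 = 13.099
ΔM = M_P − M_Q = -5.961 − (13.099) = -19.061; smaller M is more luminous → Star P.
L ratio = 10^(0.4 |ΔM|) = 10^7.624 = 4.210×10^7

Star P is more luminous, by a factor of 4.21×10^7.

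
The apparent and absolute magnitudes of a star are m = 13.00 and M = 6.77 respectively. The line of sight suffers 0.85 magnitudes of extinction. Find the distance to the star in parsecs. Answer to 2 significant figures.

d ≈ 120 pc

m − M = 5 log₁₀(d/10 pc) + A  ⇒  13.00 − (6.77) − 0.85 = 5 log₁₀(d/10)
5.380 = 5 log₁₀(d/10)
log₁₀ d = (m − M − A)/5 + 1 = 2.0760
d = 10^2.0760 = 119.1 pc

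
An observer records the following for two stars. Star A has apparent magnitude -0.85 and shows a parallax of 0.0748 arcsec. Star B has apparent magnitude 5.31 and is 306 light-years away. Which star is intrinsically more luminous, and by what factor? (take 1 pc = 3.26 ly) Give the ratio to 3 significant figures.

Star A: d = 1/p = 1/0.0748″ = 13.37 pc
Star A: M = m − 5 log₁₀ d + 5 = -0.85 − 5·1.1261 + 5 = -1.480
Star B: d = 306 ly / 3.26 = 93.87 pc
Star B: M = m − 5 log₁₀ d + 5 = 5.31 − 5·1.9725 + 5 = 0.447
ΔM = M_A − M_B = -1.480 − (0.447) = -1.928; smaller M is more luminous → Star A.
L ratio = 10^(0.4 |ΔM|) = 10^0.771 = 5.905

Star A is more luminous, by a factor of 5.90.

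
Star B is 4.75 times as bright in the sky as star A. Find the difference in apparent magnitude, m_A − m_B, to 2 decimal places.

m_A − m_B ≈ 1.69

Pogson: Δm = −2.5 log₁₀(ratio) = −2.5 log₁₀(4.75) = −2.5 × 0.6767 = -1.692
Star B is brighter so has the smaller magnitude: m_A − m_B is positive.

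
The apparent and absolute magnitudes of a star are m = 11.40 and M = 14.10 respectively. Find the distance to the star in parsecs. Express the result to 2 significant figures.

Distance modulus: m − M = 11.40 − (14.10) = -2.700
m − M = 5 log₁₀ d − 5
log₁₀ d = (m − M)/5 + 1 = 0.4600
d = 10^0.4600 = 2.884 pc

d ≈ 2.9 pc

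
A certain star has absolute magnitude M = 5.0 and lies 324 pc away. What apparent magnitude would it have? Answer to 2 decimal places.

m ≈ 12.55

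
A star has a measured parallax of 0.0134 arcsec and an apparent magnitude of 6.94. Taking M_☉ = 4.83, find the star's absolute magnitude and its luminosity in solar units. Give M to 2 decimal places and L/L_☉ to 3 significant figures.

M ≈ 2.58; L/L_☉ ≈ 7.98

d = 1/p = 1/0.0134″ = 74.63 pc
M = m − 5 log₁₀ d + 5 = 6.94 − 5·1.8729 + 5 = 2.576
M − M_☉ = 2.576 − 4.83 = -2.254
L/L_☉ = 10^(−0.4 × -2.254) = 7.976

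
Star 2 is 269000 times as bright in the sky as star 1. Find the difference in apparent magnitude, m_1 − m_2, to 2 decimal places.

m_1 − m_2 ≈ 13.57

Pogson: Δm = −2.5 log₁₀(ratio) = −2.5 log₁₀(269000) = −2.5 × 5.4298 = -13.574
Star 2 is brighter so has the smaller magnitude: m_1 − m_2 is positive.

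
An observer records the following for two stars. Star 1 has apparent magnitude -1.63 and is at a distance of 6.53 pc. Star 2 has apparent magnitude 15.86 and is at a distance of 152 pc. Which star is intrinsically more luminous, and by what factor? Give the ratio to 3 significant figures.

Star 1 is more luminous, by a factor of 18300.

Star 1: M = m − 5 log₁₀ d + 5 = -1.63 − 5·0.8149 + 5 = -0.705
Star 2: M = m − 5 log₁₀ d + 5 = 15.86 − 5·2.1818 + 5 = 9.951
ΔM = M_1 − M_2 = -0.705 − (9.951) = -10.655; smaller M is more luminous → Star 1.
L ratio = 10^(0.4 |ΔM|) = 10^4.262 = 18290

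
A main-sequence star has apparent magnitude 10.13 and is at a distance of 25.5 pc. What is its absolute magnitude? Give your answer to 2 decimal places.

M ≈ 8.10

5 log₁₀(d/10 pc) = 5 log₁₀(25.50) − 5 = 2.033
M = m − 5 log₁₀(d/10) = 10.13 − 2.033 = 8.097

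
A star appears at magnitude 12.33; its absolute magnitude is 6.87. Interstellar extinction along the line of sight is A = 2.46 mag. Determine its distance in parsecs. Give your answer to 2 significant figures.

m − M = 5 log₁₀(d/10 pc) + A  ⇒  12.33 − (6.87) − 2.46 = 5 log₁₀(d/10)
3.000 = 5 log₁₀(d/10)
log₁₀ d = (m − M − A)/5 + 1 = 1.6000
d = 10^1.6000 = 39.81 pc

d ≈ 40 pc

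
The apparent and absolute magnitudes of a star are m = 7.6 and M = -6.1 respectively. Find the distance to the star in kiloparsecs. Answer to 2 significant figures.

μ = m − M = 13.700
m − M = 5 log₁₀ d − 5
log₁₀ d = (m − M)/5 + 1 = 3.7400
d = 10^3.7400 = 5495 pc
= 5.495 kpc

d ≈ 5.5 kpc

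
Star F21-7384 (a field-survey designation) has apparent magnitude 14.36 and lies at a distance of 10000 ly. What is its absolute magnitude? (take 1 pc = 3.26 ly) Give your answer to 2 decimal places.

M ≈ 1.93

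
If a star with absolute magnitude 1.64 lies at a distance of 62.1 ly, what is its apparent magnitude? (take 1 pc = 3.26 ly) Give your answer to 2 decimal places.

m ≈ 3.04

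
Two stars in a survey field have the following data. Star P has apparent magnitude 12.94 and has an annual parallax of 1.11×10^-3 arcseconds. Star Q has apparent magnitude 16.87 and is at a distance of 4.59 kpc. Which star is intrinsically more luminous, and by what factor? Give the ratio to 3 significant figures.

Star P is more luminous, by a factor of 1.44.

Star P: d = 1/p = 1/1.11×10^-3″ = 900.9 pc
Star P: M = m − 5 log₁₀ d + 5 = 12.94 − 5·2.9547 + 5 = 3.167
Star Q: d = 4.59 kpc = 4590 pc
Star Q: M = m − 5 log₁₀ d + 5 = 16.87 − 5·3.6618 + 5 = 3.561
ΔM = M_P − M_Q = 3.167 − (3.561) = -0.394; smaller M is more luminous → Star P.
L ratio = 10^(0.4 |ΔM|) = 10^0.158 = 1.438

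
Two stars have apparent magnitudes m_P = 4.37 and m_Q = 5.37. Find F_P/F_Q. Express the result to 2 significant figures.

F_P/F_Q ≈ 2.5

Δm = 4.37 − (5.37) = -1.00
Flux ratio = 10^(−0.4 Δm) = 10^(−0.4 × -1.00) = 10^0.400 = 2.512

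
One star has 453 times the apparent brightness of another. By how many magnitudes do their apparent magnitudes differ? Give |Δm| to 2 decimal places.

|Δm| ≈ 6.64

Pogson: Δm = −2.5 log₁₀(ratio) = −2.5 log₁₀(453) = −2.5 × 2.6561 = -6.640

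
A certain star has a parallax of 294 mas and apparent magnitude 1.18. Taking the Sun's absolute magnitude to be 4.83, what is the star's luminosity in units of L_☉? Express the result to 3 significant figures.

d = 1/p = 1000/294 mas = 3.401 pc
M = m − 5 log₁₀ d + 5 = 1.18 − 5·0.5317 + 5 = 3.522
M − M_☉ = 3.522 − 4.83 = -1.308
L/L_☉ = 10^(−0.4 × -1.308) = 3.337

L/L_☉ ≈ 3.34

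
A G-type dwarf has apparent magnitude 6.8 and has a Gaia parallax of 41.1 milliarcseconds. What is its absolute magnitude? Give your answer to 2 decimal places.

p = 41.1 mas = 0.0411″ → d = 1/p = 24.33 pc
5 log₁₀(d/10 pc) = 5 log₁₀(24.33) − 5 = 1.931
M = m − 5 log₁₀(d/10) = 6.8 − 1.931 = 4.869

M ≈ 4.87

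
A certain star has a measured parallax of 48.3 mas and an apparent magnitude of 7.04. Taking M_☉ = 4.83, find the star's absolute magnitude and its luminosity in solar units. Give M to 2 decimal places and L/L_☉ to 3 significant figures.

M ≈ 5.46; L/L_☉ ≈ 0.560

d = 1/p = 1000/48.3 mas = 20.70 pc
M = m − 5 log₁₀ d + 5 = 7.04 − 5·1.3161 + 5 = 5.460
M − M_☉ = 5.460 − 4.83 = 0.630
L/L_☉ = 10^(−0.4 × 0.630) = 0.5599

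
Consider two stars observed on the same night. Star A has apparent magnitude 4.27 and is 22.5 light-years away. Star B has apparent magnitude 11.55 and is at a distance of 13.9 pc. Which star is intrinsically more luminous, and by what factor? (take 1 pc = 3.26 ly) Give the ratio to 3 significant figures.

Star A is more luminous, by a factor of 201.

Star A: d = 22.5 ly / 3.26 = 6.902 pc
Star A: M = m − 5 log₁₀ d + 5 = 4.27 − 5·0.8390 + 5 = 5.075
Star B: M = m − 5 log₁₀ d + 5 = 11.55 − 5·1.1430 + 5 = 10.835
ΔM = M_A − M_B = 5.075 − (10.835) = -5.760; smaller M is more luminous → Star A.
L ratio = 10^(0.4 |ΔM|) = 10^2.304 = 201.3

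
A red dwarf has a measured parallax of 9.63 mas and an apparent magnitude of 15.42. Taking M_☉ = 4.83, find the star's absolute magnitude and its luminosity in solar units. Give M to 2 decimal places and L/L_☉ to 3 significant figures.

M ≈ 10.34; L/L_☉ ≈ 6.26×10^-3

d = 1/p = 1000/9.63 mas = 103.8 pc
M = m − 5 log₁₀ d + 5 = 15.42 − 5·2.0164 + 5 = 10.338
M − M_☉ = 10.338 − 4.83 = 5.508
L/L_☉ = 10^(−0.4 × 5.508) = 6.262×10^-3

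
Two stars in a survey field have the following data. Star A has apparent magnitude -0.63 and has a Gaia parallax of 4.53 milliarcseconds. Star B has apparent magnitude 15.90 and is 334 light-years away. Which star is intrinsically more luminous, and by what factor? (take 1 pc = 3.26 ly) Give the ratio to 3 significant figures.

Star A is more luminous, by a factor of 1.90×10^7.

Star A: p = 4.53 mas = 4.53×10^-3″ → d = 1/p = 220.8 pc
Star A: M = m − 5 log₁₀ d + 5 = -0.63 − 5·2.3439 + 5 = -7.350
Star B: d = 334 ly / 3.26 = 102.5 pc
Star B: M = m − 5 log₁₀ d + 5 = 15.90 − 5·2.0105 + 5 = 10.847
ΔM = M_A − M_B = -7.350 − (10.847) = -18.197; smaller M is more luminous → Star A.
L ratio = 10^(0.4 |ΔM|) = 10^7.279 = 1.900×10^7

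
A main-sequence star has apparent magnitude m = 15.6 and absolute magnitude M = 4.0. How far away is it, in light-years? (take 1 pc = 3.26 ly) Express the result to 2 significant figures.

Distance modulus: m − M = 15.6 − (4.0) = 11.600
m − M = 5 log₁₀ d − 5
log₁₀ d = (m − M)/5 + 1 = 3.3200
d = 10^3.3200 = 2089 pc
= 6811 ly

d ≈ 6800 ly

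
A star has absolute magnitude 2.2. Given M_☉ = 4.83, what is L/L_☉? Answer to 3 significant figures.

M − M_☉ = 2.2 − 4.83 = -2.630
L/L_☉ = 10^(−0.4 (M − M_☉)) = 10^1.052 = 11.27

L/L_☉ ≈ 11.3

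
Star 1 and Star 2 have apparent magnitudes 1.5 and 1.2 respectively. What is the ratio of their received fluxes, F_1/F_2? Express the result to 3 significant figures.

Δm = 1.5 − (1.2) = 0.3
Flux ratio = 10^(−0.4 Δm) = 10^(−0.4 × 0.3) = 10^-0.120 = 0.7586

F_1/F_2 ≈ 0.759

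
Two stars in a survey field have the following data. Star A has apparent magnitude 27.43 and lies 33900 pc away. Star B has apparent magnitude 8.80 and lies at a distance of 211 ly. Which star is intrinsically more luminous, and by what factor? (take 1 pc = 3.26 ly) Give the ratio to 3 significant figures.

Star B is more luminous, by a factor of 103.

Star A: M = m − 5 log₁₀ d + 5 = 27.43 − 5·4.5302 + 5 = 9.779
Star B: d = 211 ly / 3.26 = 64.72 pc
Star B: M = m − 5 log₁₀ d + 5 = 8.80 − 5·1.8111 + 5 = 4.745
ΔM = M_A − M_B = 9.779 − (4.745) = 5.034; smaller M is more luminous → Star B.
L ratio = 10^(0.4 |ΔM|) = 10^2.014 = 103.2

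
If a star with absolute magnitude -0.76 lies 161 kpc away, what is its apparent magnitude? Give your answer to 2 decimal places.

d = 161 kpc = 161000 pc
m = M + 5 log₁₀ d − 5 = -0.76 + 5·5.2068 − 5 = 20.274

m ≈ 20.27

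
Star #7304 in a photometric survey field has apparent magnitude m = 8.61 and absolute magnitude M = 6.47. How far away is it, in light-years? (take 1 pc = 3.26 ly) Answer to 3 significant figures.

Distance modulus: m − M = 8.61 − (6.47) = 2.140
m − M = 5 log₁₀ d − 5
log₁₀ d = (m − M)/5 + 1 = 1.4280
d = 10^1.4280 = 26.79 pc
= 87.34 ly

d ≈ 87.3 ly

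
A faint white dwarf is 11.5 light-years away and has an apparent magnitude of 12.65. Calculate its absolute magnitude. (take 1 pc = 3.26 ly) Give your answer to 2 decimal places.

M ≈ 14.91

d = 11.5 ly / 3.26 = 3.528 pc
5 log₁₀(d/10 pc) = 5 log₁₀(3.528) − 5 = -2.263
M = m − 5 log₁₀(d/10) = 12.65 + 2.263 = 14.913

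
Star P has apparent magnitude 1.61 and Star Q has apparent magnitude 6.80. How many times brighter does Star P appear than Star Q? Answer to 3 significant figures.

Magnitude difference = -5.19
Flux ratio = 10^(−0.4 Δm) = 10^(−0.4 × -5.19) = 10^2.076 = 119.1

119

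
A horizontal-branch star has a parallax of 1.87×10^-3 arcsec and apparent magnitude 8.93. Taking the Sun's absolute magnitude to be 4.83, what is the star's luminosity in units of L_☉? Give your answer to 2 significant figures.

L/L_☉ ≈ 66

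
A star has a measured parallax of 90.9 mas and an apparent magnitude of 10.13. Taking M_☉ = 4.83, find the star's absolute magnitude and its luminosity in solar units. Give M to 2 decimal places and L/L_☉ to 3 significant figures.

M ≈ 9.92; L/L_☉ ≈ 9.18×10^-3

d = 1/p = 1000/90.9 mas = 11.00 pc
M = m − 5 log₁₀ d + 5 = 10.13 − 5·1.0414 + 5 = 9.923
M − M_☉ = 9.923 − 4.83 = 5.093
L/L_☉ = 10^(−0.4 × 5.093) = 9.181×10^-3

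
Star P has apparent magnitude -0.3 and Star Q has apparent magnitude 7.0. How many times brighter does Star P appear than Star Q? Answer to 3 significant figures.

832

Magnitude difference = -7.3
Flux ratio = 10^(−0.4 Δm) = 10^(−0.4 × -7.3) = 10^2.920 = 831.8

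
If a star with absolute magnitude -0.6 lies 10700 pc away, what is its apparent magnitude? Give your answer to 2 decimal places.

m ≈ 14.55

m = M + 5 log₁₀ d − 5 = -0.6 + 5·4.0294 − 5 = 14.547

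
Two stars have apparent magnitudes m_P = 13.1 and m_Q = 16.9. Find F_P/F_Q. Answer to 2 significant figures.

Δm = 13.1 − (16.9) = -3.8
Flux ratio = 10^(−0.4 Δm) = 10^(−0.4 × -3.8) = 10^1.520 = 33.11

F_P/F_Q ≈ 33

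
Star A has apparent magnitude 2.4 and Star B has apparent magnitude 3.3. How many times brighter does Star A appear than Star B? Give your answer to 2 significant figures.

2.3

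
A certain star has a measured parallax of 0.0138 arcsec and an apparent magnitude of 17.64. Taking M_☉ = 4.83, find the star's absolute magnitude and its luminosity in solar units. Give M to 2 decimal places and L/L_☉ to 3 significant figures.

M ≈ 13.34; L/L_☉ ≈ 3.95×10^-4

d = 1/p = 1/0.0138″ = 72.46 pc
M = m − 5 log₁₀ d + 5 = 17.64 − 5·1.8601 + 5 = 13.339
M − M_☉ = 13.339 − 4.83 = 8.509
L/L_☉ = 10^(−0.4 × 8.509) = 3.947×10^-4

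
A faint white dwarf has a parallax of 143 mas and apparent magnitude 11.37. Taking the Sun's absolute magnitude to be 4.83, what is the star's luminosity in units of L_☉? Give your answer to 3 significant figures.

L/L_☉ ≈ 1.18×10^-3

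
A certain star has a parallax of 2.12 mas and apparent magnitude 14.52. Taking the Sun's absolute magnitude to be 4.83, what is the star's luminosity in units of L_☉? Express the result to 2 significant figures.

d = 1/p = 1000/2.12 mas = 471.7 pc
M = m − 5 log₁₀ d + 5 = 14.52 − 5·2.6737 + 5 = 6.152
M − M_☉ = 6.152 − 4.83 = 1.322
L/L_☉ = 10^(−0.4 × 1.322) = 0.2960

L/L_☉ ≈ 0.30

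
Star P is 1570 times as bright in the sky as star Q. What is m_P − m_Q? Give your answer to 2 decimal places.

Pogson: Δm = −2.5 log₁₀(ratio) = −2.5 log₁₀(1570) = −2.5 × 3.1959 = -7.990
Star P is brighter, so it has the smaller magnitude: the difference is negative.

m_P − m_Q ≈ -7.99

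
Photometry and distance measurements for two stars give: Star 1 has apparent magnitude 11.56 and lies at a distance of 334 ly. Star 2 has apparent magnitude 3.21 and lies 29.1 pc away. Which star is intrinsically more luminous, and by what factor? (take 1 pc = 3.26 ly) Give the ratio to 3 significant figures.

Star 2 is more luminous, by a factor of 176.

Star 1: d = 334 ly / 3.26 = 102.5 pc
Star 1: M = m − 5 log₁₀ d + 5 = 11.56 − 5·2.0105 + 5 = 6.507
Star 2: M = m − 5 log₁₀ d + 5 = 3.21 − 5·1.4639 + 5 = 0.891
ΔM = M_1 − M_2 = 6.507 − (0.891) = 5.617; smaller M is more luminous → Star 2.
L ratio = 10^(0.4 |ΔM|) = 10^2.247 = 176.5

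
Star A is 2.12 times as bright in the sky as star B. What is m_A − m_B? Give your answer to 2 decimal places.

Pogson: Δm = −2.5 log₁₀(ratio) = −2.5 log₁₀(2.12) = −2.5 × 0.3263 = -0.816
Star A is brighter, so it has the smaller magnitude: the difference is negative.

m_A − m_B ≈ -0.82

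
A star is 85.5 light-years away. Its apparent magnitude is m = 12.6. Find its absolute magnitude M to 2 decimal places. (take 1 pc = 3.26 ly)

M ≈ 10.51

d = 85.5 ly / 3.26 = 26.23 pc
5 log₁₀(d/10 pc) = 5 log₁₀(26.23) − 5 = 2.094
M = m − 5 log₁₀(d/10) = 12.6 − 2.094 = 10.506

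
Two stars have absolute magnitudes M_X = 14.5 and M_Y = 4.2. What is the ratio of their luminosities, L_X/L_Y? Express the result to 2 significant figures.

ΔM = M_X − M_Y = 10.3
L_X/L_Y = 10^(−0.4 ΔM) = 10^-4.120 = 7.586×10^-5

L_X/L_Y ≈ 7.6×10^-5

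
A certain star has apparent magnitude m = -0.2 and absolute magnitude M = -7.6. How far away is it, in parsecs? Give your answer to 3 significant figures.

μ = m − M = 7.400
m − M = 5 log₁₀ d − 5
log₁₀ d = (m − M)/5 + 1 = 2.4800
d = 10^2.4800 = 302.0 pc

d ≈ 302 pc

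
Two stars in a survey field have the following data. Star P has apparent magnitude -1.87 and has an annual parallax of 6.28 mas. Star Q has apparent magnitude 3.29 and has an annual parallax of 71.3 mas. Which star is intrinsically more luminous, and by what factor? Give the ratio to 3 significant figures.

Star P is more luminous, by a factor of 14900.

Star P: p = 6.28 mas = 6.28×10^-3″ → d = 1/p = 159.2 pc
Star P: M = m − 5 log₁₀ d + 5 = -1.87 − 5·2.2020 + 5 = -7.880
Star Q: p = 71.3 mas = 0.0713″ → d = 1/p = 14.03 pc
Star Q: M = m − 5 log₁₀ d + 5 = 3.29 − 5·1.1469 + 5 = 2.555
ΔM = M_P − M_Q = -7.880 − (2.555) = -10.436; smaller M is more luminous → Star P.
L ratio = 10^(0.4 |ΔM|) = 10^4.174 = 14940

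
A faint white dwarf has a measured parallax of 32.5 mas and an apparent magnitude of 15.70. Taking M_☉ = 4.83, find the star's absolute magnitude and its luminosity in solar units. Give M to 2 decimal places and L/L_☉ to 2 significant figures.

M ≈ 13.26; L/L_☉ ≈ 4.2×10^-4

d = 1/p = 1000/32.5 mas = 30.77 pc
M = m − 5 log₁₀ d + 5 = 15.70 − 5·1.4881 + 5 = 13.259
M − M_☉ = 13.259 − 4.83 = 8.429
L/L_☉ = 10^(−0.4 × 8.429) = 4.248×10^-4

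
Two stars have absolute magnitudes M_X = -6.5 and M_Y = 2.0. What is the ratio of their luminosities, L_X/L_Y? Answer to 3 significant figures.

ΔM = M_X − M_Y = -8.5
L_X/L_Y = 10^(−0.4 ΔM) = 10^3.400 = 2512

L_X/L_Y ≈ 2510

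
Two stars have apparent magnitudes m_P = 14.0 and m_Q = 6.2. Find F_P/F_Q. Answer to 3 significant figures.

Δm = 14.0 − (6.2) = 7.8
Flux ratio = 10^(−0.4 Δm) = 10^(−0.4 × 7.8) = 10^-3.120 = 7.586×10^-4

F_P/F_Q ≈ 7.59×10^-4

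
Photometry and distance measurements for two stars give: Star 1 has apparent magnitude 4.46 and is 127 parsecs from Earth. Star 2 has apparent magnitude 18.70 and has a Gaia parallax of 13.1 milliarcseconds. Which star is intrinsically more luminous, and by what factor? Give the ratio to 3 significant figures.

Star 1: M = m − 5 log₁₀ d + 5 = 4.46 − 5·2.1038 + 5 = -1.059
Star 2: p = 13.1 mas = 0.0131″ → d = 1/p = 76.34 pc
Star 2: M = m − 5 log₁₀ d + 5 = 18.70 − 5·1.8827 + 5 = 14.286
ΔM = M_1 − M_2 = -1.059 − (14.286) = -15.345; smaller M is more luminous → Star 1.
L ratio = 10^(0.4 |ΔM|) = 10^6.138 = 1.375×10^6

Star 1 is more luminous, by a factor of 1.37×10^6.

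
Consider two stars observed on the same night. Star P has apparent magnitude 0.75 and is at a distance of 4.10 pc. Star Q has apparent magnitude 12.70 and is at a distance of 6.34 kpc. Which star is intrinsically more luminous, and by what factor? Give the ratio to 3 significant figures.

Star P: M = m − 5 log₁₀ d + 5 = 0.75 − 5·0.6128 + 5 = 2.686
Star Q: d = 6.34 kpc = 6340 pc
Star Q: M = m − 5 log₁₀ d + 5 = 12.70 − 5·3.8021 + 5 = -1.310
ΔM = M_P − M_Q = 2.686 − (-1.310) = 3.997; smaller M is more luminous → Star Q.
L ratio = 10^(0.4 |ΔM|) = 10^1.599 = 39.68

Star Q is more luminous, by a factor of 39.7.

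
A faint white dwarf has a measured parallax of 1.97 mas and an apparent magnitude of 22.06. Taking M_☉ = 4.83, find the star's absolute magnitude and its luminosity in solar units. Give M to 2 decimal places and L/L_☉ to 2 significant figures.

M ≈ 13.53; L/L_☉ ≈ 3.3×10^-4

d = 1/p = 1000/1.97 mas = 507.6 pc
M = m − 5 log₁₀ d + 5 = 22.06 − 5·2.7055 + 5 = 13.532
M − M_☉ = 13.532 − 4.83 = 8.702
L/L_☉ = 10^(−0.4 × 8.702) = 3.304×10^-4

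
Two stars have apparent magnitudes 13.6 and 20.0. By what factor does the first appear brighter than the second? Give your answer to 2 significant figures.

Δm = 13.6 − (20.0) = -6.4
Flux ratio = 10^(−0.4 Δm) = 10^(−0.4 × -6.4) = 10^2.560 = 363.1

360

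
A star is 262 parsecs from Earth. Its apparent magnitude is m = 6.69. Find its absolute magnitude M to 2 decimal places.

5 log₁₀(d/10 pc) = 5 log₁₀(262.0) − 5 = 7.092
M = m − 5 log₁₀(d/10) = 6.69 − 7.092 = -0.402

M ≈ -0.40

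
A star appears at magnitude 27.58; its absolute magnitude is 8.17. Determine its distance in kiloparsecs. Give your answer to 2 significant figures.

d ≈ 76 kpc

Distance modulus: m − M = 27.58 − (8.17) = 19.410
m − M = 5 log₁₀ d − 5
log₁₀ d = (m − M)/5 + 1 = 4.8820
d = 10^4.8820 = 76210 pc
= 76.21 kpc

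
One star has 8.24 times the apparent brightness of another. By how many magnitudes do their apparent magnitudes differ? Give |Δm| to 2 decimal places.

|Δm| ≈ 2.29

Pogson: Δm = −2.5 log₁₀(ratio) = −2.5 log₁₀(8.24) = −2.5 × 0.9159 = -2.290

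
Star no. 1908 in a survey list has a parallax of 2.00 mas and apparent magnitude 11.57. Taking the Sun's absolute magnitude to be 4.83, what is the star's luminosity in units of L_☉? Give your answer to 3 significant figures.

L/L_☉ ≈ 5.03

d = 1/p = 1000/2.00 mas = 500.0 pc
M = m − 5 log₁₀ d + 5 = 11.57 − 5·2.6990 + 5 = 3.075
M − M_☉ = 3.075 − 4.83 = -1.755
L/L_☉ = 10^(−0.4 × -1.755) = 5.034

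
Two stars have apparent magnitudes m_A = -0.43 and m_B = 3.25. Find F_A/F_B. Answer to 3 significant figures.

F_A/F_B ≈ 29.6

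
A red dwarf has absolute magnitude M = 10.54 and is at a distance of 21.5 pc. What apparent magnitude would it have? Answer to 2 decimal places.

m ≈ 12.20

m = M + 5 log₁₀ d − 5 = 10.54 + 5·1.3324 − 5 = 12.202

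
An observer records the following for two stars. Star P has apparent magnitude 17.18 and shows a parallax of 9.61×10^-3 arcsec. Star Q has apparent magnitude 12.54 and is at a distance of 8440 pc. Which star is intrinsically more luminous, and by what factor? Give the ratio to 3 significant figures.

Star Q is more luminous, by a factor of 472000.

Star P: d = 1/p = 1/9.61×10^-3″ = 104.1 pc
Star P: M = m − 5 log₁₀ d + 5 = 17.18 − 5·2.0173 + 5 = 12.094
Star Q: M = m − 5 log₁₀ d + 5 = 12.54 − 5·3.9263 + 5 = -2.092
ΔM = M_P − M_Q = 12.094 − (-2.092) = 14.185; smaller M is more luminous → Star Q.
L ratio = 10^(0.4 |ΔM|) = 10^5.674 = 472200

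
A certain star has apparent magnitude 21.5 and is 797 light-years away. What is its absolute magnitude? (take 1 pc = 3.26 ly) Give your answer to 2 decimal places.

M ≈ 14.56

d = 797 ly / 3.26 = 244.5 pc
5 log₁₀(d/10 pc) = 5 log₁₀(244.5) − 5 = 6.941
M = m − 5 log₁₀(d/10) = 21.5 − 6.941 = 14.559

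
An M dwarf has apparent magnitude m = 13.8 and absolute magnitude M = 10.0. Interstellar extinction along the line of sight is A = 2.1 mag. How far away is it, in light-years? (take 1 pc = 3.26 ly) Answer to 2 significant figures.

d ≈ 71 ly

m − M = 5 log₁₀(d/10 pc) + A  ⇒  13.8 − (10.0) − 2.1 = 5 log₁₀(d/10)
1.700 = 5 log₁₀(d/10)
log₁₀ d = (m − M − A)/5 + 1 = 1.3400
d = 10^1.3400 = 21.88 pc
= 71.32 ly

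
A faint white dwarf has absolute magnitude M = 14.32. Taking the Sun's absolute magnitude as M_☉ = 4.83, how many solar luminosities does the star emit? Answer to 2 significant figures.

L/L_☉ ≈ 1.6×10^-4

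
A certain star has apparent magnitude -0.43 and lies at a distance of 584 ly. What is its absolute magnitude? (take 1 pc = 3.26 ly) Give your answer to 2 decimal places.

d = 584 ly / 3.26 = 179.1 pc
5 log₁₀(d/10 pc) = 5 log₁₀(179.1) − 5 = 6.266
M = m − 5 log₁₀(d/10) = -0.43 − 6.266 = -6.696

M ≈ -6.70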